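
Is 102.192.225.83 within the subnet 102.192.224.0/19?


Subnet network: 102.192.224.0
Test IP AND mask: 102.192.224.0
Yes, 102.192.225.83 is in 102.192.224.0/19


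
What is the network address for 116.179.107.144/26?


IP:   01110100.10110011.01101011.10010000
Mask: 11111111.11111111.11111111.11000000
AND operation:
Net:  01110100.10110011.01101011.10000000
Network: 116.179.107.128/26


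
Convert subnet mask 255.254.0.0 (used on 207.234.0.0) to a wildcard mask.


Subnet mask: 255.254.0.0
Wildcard = 255.255.255.255 - subnet mask
255 - 255 = 0
255 - 254 = 1
255 - 0 = 255
255 - 0 = 255
Wildcard: 0.1.255.255


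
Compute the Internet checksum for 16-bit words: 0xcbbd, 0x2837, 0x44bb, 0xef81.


Sum all words (with carry folding):
+ 0xcbbd = 0xcbbd
+ 0x2837 = 0xf3f4
+ 0x44bb = 0x38b0
+ 0xef81 = 0x2832
One's complement: ~0x2832
Checksum = 0xd7cd


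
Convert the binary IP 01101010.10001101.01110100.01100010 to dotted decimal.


01101010 = 106
10001101 = 141
01110100 = 116
01100010 = 98
IP: 106.141.116.98


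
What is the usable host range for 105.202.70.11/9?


Network: 105.128.0.0
Broadcast: 105.255.255.255
First usable = network + 1
Last usable = broadcast - 1
Range: 105.128.0.1 to 105.255.255.254


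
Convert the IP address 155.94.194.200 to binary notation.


155 = 10011011
94 = 01011110
194 = 11000010
200 = 11001000
Binary: 10011011.01011110.11000010.11001000


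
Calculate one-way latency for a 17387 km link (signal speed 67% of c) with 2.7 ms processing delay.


Speed = 0.67 * 3e5 km/s = 201000 km/s
Propagation delay = 17387 / 201000 = 0.0865 s = 86.5025 ms
Processing delay = 2.7 ms
Total one-way latency = 89.2025 ms


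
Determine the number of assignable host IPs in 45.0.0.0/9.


Host bits = 32 - 9 = 23
Total addresses = 2^23 = 8388608
Usable = total - 2 (network and broadcast)
Usable hosts: 8388606


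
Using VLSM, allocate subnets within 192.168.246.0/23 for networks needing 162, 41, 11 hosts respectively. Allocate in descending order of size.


162 hosts -> /24 (254 usable): 192.168.246.0/24
41 hosts -> /26 (62 usable): 192.168.247.0/26
11 hosts -> /28 (14 usable): 192.168.247.64/28
Allocation: 192.168.246.0/24 (162 hosts, 254 usable); 192.168.247.0/26 (41 hosts, 62 usable); 192.168.247.64/28 (11 hosts, 14 usable)


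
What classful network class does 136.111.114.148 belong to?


First octet: 136
Binary: 10001000
10xxxxxx -> Class B (128-191)
Class B, default mask 255.255.0.0 (/16)


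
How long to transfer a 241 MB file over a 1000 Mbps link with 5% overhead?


Effective throughput = 1000 * (1 - 5/100) = 950 Mbps
File size in Mb = 241 * 8 = 1928 Mb
Time = 1928 / 950
Time = 2.0295 seconds


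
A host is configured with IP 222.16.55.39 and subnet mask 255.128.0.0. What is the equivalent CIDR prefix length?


Binary: 11111111.10000000.00000000.00000000
Count leading 1s
Prefix: /9


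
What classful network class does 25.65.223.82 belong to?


First octet: 25
Binary: 00011001
0xxxxxxx -> Class A (1-126)
Class A, default mask 255.0.0.0 (/8)


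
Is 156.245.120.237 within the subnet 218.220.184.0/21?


Subnet network: 218.220.184.0
Test IP AND mask: 156.245.120.0
No, 156.245.120.237 is not in 218.220.184.0/21


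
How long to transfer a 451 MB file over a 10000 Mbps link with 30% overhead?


Effective throughput = 10000 * (1 - 30/100) = 7000 Mbps
File size in Mb = 451 * 8 = 3608 Mb
Time = 3608 / 7000
Time = 0.5154 seconds


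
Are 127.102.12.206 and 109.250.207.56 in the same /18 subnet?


Mask: 255.255.192.0
127.102.12.206 AND mask = 127.102.0.0
109.250.207.56 AND mask = 109.250.192.0
No, different subnets (127.102.0.0 vs 109.250.192.0)


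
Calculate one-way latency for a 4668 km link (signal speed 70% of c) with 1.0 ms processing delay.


Speed = 0.7 * 3e5 km/s = 210000 km/s
Propagation delay = 4668 / 210000 = 0.0222 s = 22.2286 ms
Processing delay = 1.0 ms
Total one-way latency = 23.2286 ms


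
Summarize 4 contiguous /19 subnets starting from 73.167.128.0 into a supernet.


Original prefix: /19
Number of subnets: 4 = 2^2
New prefix = 19 - 2 = 17
Supernet: 73.167.128.0/17


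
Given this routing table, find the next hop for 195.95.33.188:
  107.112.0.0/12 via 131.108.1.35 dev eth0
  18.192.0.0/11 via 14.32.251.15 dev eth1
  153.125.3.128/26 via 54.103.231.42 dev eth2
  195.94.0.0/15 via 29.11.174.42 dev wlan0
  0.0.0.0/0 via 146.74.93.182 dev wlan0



Longest prefix match for 195.95.33.188:
  /12 107.112.0.0: no
  /11 18.192.0.0: no
  /26 153.125.3.128: no
  /15 195.94.0.0: MATCH
  /0 0.0.0.0: MATCH
Selected: next-hop 29.11.174.42 via wlan0 (matched /15)


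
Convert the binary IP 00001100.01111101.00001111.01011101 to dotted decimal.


00001100 = 12
01111101 = 125
00001111 = 15
01011101 = 93
IP: 12.125.15.93


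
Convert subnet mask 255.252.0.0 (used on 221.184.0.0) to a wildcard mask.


Subnet mask: 255.252.0.0
Wildcard = 255.255.255.255 - subnet mask
255 - 255 = 0
255 - 252 = 3
255 - 0 = 255
255 - 0 = 255
Wildcard: 0.3.255.255


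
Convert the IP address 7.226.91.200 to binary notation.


7 = 00000111
226 = 11100010
91 = 01011011
200 = 11001000
Binary: 00000111.11100010.01011011.11001000


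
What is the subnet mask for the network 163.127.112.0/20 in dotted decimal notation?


/20 means 20 network bits, 12 host bits
Binary: 11111111111111111111000000000000
Mask: 255.255.240.0


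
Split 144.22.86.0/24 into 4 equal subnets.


New prefix = 24 + 2 = 26
Each subnet has 64 addresses
  144.22.86.0/26
  144.22.86.64/26
  144.22.86.128/26
  144.22.86.192/26
Subnets: 144.22.86.0/26, 144.22.86.64/26, 144.22.86.128/26, 144.22.86.192/26


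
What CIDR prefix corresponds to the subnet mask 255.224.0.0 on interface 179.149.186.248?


Binary: 11111111.11100000.00000000.00000000
Count leading 1s
Prefix: /11


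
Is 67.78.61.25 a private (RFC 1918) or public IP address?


RFC 1918 private ranges:
  10.0.0.0/8 (10.0.0.0 - 10.255.255.255)
  172.16.0.0/12 (172.16.0.0 - 172.31.255.255)
  192.168.0.0/16 (192.168.0.0 - 192.168.255.255)
Public (not in any RFC 1918 range)


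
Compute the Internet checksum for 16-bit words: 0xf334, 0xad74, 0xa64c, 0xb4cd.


Sum all words (with carry folding):
+ 0xf334 = 0xf334
+ 0xad74 = 0xa0a9
+ 0xa64c = 0x46f6
+ 0xb4cd = 0xfbc3
One's complement: ~0xfbc3
Checksum = 0x043c


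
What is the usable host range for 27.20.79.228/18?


Network: 27.20.64.0
Broadcast: 27.20.127.255
First usable = network + 1
Last usable = broadcast - 1
Range: 27.20.64.1 to 27.20.127.254


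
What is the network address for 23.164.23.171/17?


IP:   00010111.10100100.00010111.10101011
Mask: 11111111.11111111.10000000.00000000
AND operation:
Net:  00010111.10100100.00000000.00000000
Network: 23.164.0.0/17


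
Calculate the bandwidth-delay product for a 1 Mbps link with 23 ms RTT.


BDP = bandwidth * RTT
= 1 Mbps * 23 ms
= 1 * 1e6 * 23 / 1000 bits
= 23000 bits
= 2875 bytes
= 2.8076 KB
BDP = 23000 bits (2875 bytes)


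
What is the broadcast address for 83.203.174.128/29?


Network: 83.203.174.128/29
Host bits = 3
Set all host bits to 1:
Broadcast: 83.203.174.135


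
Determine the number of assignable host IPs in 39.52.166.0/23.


Host bits = 32 - 23 = 9
Total addresses = 2^9 = 512
Usable = total - 2 (network and broadcast)
Usable hosts: 510


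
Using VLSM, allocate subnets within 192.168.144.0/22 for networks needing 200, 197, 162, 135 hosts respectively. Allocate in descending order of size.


200 hosts -> /24 (254 usable): 192.168.144.0/24
197 hosts -> /24 (254 usable): 192.168.145.0/24
162 hosts -> /24 (254 usable): 192.168.146.0/24
135 hosts -> /24 (254 usable): 192.168.147.0/24
Allocation: 192.168.144.0/24 (200 hosts, 254 usable); 192.168.145.0/24 (197 hosts, 254 usable); 192.168.146.0/24 (162 hosts, 254 usable); 192.168.147.0/24 (135 hosts, 254 usable)


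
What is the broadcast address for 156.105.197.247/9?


Network: 156.0.0.0/9
Host bits = 23
Set all host bits to 1:
Broadcast: 156.127.255.255


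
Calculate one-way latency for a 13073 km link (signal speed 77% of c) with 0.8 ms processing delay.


Speed = 0.77 * 3e5 km/s = 231000 km/s
Propagation delay = 13073 / 231000 = 0.0566 s = 56.5931 ms
Processing delay = 0.8 ms
Total one-way latency = 57.3931 ms


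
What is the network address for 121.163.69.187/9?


IP:   01111001.10100011.01000101.10111011
Mask: 11111111.10000000.00000000.00000000
AND operation:
Net:  01111001.10000000.00000000.00000000
Network: 121.128.0.0/9


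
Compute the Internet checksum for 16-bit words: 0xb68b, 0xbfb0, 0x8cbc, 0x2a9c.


Sum all words (with carry folding):
+ 0xb68b = 0xb68b
+ 0xbfb0 = 0x763c
+ 0x8cbc = 0x02f9
+ 0x2a9c = 0x2d95
One's complement: ~0x2d95
Checksum = 0xd26a


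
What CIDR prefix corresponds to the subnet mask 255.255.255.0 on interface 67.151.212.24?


Binary: 11111111.11111111.11111111.00000000
Count leading 1s
Prefix: /24


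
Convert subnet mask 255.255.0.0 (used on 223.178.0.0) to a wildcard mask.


Subnet mask: 255.255.0.0
Wildcard = 255.255.255.255 - subnet mask
255 - 255 = 0
255 - 255 = 0
255 - 0 = 255
255 - 0 = 255
Wildcard: 0.0.255.255


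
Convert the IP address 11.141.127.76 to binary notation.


11 = 00001011
141 = 10001101
127 = 01111111
76 = 01001100
Binary: 00001011.10001101.01111111.01001100


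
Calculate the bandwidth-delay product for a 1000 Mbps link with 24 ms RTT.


BDP = bandwidth * RTT
= 1000 Mbps * 24 ms
= 1000 * 1e6 * 24 / 1000 bits
= 24000000 bits
= 3000000 bytes
= 2929.6875 KB
BDP = 24000000 bits (3000000 bytes)


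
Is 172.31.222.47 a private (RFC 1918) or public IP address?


RFC 1918 private ranges:
  10.0.0.0/8 (10.0.0.0 - 10.255.255.255)
  172.16.0.0/12 (172.16.0.0 - 172.31.255.255)
  192.168.0.0/16 (192.168.0.0 - 192.168.255.255)
Private (in 172.16.0.0/12)


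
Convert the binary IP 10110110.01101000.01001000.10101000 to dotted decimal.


10110110 = 182
01101000 = 104
01001000 = 72
10101000 = 168
IP: 182.104.72.168


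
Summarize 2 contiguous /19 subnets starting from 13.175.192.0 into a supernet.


Original prefix: /19
Number of subnets: 2 = 2^1
New prefix = 19 - 1 = 18
Supernet: 13.175.192.0/18


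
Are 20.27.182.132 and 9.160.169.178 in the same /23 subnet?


Mask: 255.255.254.0
20.27.182.132 AND mask = 20.27.182.0
9.160.169.178 AND mask = 9.160.168.0
No, different subnets (20.27.182.0 vs 9.160.168.0)


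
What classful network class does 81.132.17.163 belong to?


First octet: 81
Binary: 01010001
0xxxxxxx -> Class A (1-126)
Class A, default mask 255.0.0.0 (/8)


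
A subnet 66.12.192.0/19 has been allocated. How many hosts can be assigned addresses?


Host bits = 32 - 19 = 13
Total addresses = 2^13 = 8192
Usable = total - 2 (network and broadcast)
Usable hosts: 8190


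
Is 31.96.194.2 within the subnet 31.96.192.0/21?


Subnet network: 31.96.192.0
Test IP AND mask: 31.96.192.0
Yes, 31.96.194.2 is in 31.96.192.0/21


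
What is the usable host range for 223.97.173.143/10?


Network: 223.64.0.0
Broadcast: 223.127.255.255
First usable = network + 1
Last usable = broadcast - 1
Range: 223.64.0.1 to 223.127.255.254


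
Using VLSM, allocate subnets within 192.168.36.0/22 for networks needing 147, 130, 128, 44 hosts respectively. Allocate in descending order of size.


147 hosts -> /24 (254 usable): 192.168.36.0/24
130 hosts -> /24 (254 usable): 192.168.37.0/24
128 hosts -> /24 (254 usable): 192.168.38.0/24
44 hosts -> /26 (62 usable): 192.168.39.0/26
Allocation: 192.168.36.0/24 (147 hosts, 254 usable); 192.168.37.0/24 (130 hosts, 254 usable); 192.168.38.0/24 (128 hosts, 254 usable); 192.168.39.0/26 (44 hosts, 62 usable)


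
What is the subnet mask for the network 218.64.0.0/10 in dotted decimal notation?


/10 means 10 network bits, 22 host bits
Binary: 11111111110000000000000000000000
Mask: 255.192.0.0


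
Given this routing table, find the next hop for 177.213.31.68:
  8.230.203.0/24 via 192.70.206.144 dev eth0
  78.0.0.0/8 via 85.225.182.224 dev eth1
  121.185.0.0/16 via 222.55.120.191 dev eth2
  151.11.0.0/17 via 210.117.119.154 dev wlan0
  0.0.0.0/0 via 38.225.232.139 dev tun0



Longest prefix match for 177.213.31.68:
  /24 8.230.203.0: no
  /8 78.0.0.0: no
  /16 121.185.0.0: no
  /17 151.11.0.0: no
  /0 0.0.0.0: MATCH
Selected: next-hop 38.225.232.139 via tun0 (matched /0)


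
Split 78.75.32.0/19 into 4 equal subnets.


New prefix = 19 + 2 = 21
Each subnet has 2048 addresses
  78.75.32.0/21
  78.75.40.0/21
  78.75.48.0/21
  78.75.56.0/21
Subnets: 78.75.32.0/21, 78.75.40.0/21, 78.75.48.0/21, 78.75.56.0/21


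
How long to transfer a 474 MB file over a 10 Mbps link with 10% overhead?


Effective throughput = 10 * (1 - 10/100) = 9 Mbps
File size in Mb = 474 * 8 = 3792 Mb
Time = 3792 / 9
Time = 421.3333 seconds


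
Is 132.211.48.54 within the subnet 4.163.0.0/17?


Subnet network: 4.163.0.0
Test IP AND mask: 132.211.0.0
No, 132.211.48.54 is not in 4.163.0.0/17


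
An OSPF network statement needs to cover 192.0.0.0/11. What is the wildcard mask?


Subnet mask: 255.224.0.0
Wildcard = 255.255.255.255 - subnet mask
255 - 255 = 0
255 - 224 = 31
255 - 0 = 255
255 - 0 = 255
Wildcard: 0.31.255.255


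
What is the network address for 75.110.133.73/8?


IP:   01001011.01101110.10000101.01001001
Mask: 11111111.00000000.00000000.00000000
AND operation:
Net:  01001011.00000000.00000000.00000000
Network: 75.0.0.0/8


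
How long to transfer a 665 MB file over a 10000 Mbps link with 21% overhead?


Effective throughput = 10000 * (1 - 21/100) = 7900 Mbps
File size in Mb = 665 * 8 = 5320 Mb
Time = 5320 / 7900
Time = 0.6734 seconds


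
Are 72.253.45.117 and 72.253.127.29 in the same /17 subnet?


Mask: 255.255.128.0
72.253.45.117 AND mask = 72.253.0.0
72.253.127.29 AND mask = 72.253.0.0
Yes, same subnet (72.253.0.0)


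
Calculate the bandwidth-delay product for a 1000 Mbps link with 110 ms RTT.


BDP = bandwidth * RTT
= 1000 Mbps * 110 ms
= 1000 * 1e6 * 110 / 1000 bits
= 110000000 bits
= 13750000 bytes
= 13427.7344 KB
BDP = 110000000 bits (13750000 bytes)


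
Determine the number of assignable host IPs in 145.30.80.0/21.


Host bits = 32 - 21 = 11
Total addresses = 2^11 = 2048
Usable = total - 2 (network and broadcast)
Usable hosts: 2046


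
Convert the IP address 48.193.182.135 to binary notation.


48 = 00110000
193 = 11000001
182 = 10110110
135 = 10000111
Binary: 00110000.11000001.10110110.10000111


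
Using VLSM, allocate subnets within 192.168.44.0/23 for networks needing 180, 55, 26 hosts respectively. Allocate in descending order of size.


180 hosts -> /24 (254 usable): 192.168.44.0/24
55 hosts -> /26 (62 usable): 192.168.45.0/26
26 hosts -> /27 (30 usable): 192.168.45.64/27
Allocation: 192.168.44.0/24 (180 hosts, 254 usable); 192.168.45.0/26 (55 hosts, 62 usable); 192.168.45.64/27 (26 hosts, 30 usable)


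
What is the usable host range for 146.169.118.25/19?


Network: 146.169.96.0
Broadcast: 146.169.127.255
First usable = network + 1
Last usable = broadcast - 1
Range: 146.169.96.1 to 146.169.127.254


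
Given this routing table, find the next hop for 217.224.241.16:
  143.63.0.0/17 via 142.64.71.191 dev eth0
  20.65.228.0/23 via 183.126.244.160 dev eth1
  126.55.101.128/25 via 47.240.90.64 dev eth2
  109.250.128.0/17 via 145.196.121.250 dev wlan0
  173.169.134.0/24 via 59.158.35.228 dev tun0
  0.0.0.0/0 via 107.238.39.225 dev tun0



Longest prefix match for 217.224.241.16:
  /17 143.63.0.0: no
  /23 20.65.228.0: no
  /25 126.55.101.128: no
  /17 109.250.128.0: no
  /24 173.169.134.0: no
  /0 0.0.0.0: MATCH
Selected: next-hop 107.238.39.225 via tun0 (matched /0)


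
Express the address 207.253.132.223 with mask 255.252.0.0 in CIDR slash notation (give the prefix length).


Binary: 11111111.11111100.00000000.00000000
Count leading 1s
Prefix: /14


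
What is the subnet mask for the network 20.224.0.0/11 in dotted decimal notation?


/11 means 11 network bits, 21 host bits
Binary: 11111111111000000000000000000000
Mask: 255.224.0.0


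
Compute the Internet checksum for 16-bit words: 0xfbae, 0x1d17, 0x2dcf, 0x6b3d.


Sum all words (with carry folding):
+ 0xfbae = 0xfbae
+ 0x1d17 = 0x18c6
+ 0x2dcf = 0x4695
+ 0x6b3d = 0xb1d2
One's complement: ~0xb1d2
Checksum = 0x4e2d


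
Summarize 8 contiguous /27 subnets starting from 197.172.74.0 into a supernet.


Original prefix: /27
Number of subnets: 8 = 2^3
New prefix = 27 - 3 = 24
Supernet: 197.172.74.0/24


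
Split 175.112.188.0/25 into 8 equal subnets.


New prefix = 25 + 3 = 28
Each subnet has 16 addresses
  175.112.188.0/28
  175.112.188.16/28
  175.112.188.32/28
  175.112.188.48/28
  175.112.188.64/28
  175.112.188.80/28
  175.112.188.96/28
  175.112.188.112/28
Subnets: 175.112.188.0/28, 175.112.188.16/28, 175.112.188.32/28, 175.112.188.48/28, 175.112.188.64/28, 175.112.188.80/28, 175.112.188.96/28, 175.112.188.112/28


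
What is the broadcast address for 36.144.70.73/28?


Network: 36.144.70.64/28
Host bits = 4
Set all host bits to 1:
Broadcast: 36.144.70.79


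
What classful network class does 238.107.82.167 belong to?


First octet: 238
Binary: 11101110
1110xxxx -> Class D (224-239)
Class D (multicast), default mask N/A


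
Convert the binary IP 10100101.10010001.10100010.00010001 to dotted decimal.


10100101 = 165
10010001 = 145
10100010 = 162
00010001 = 17
IP: 165.145.162.17


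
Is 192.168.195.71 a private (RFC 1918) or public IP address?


RFC 1918 private ranges:
  10.0.0.0/8 (10.0.0.0 - 10.255.255.255)
  172.16.0.0/12 (172.16.0.0 - 172.31.255.255)
  192.168.0.0/16 (192.168.0.0 - 192.168.255.255)
Private (in 192.168.0.0/16)


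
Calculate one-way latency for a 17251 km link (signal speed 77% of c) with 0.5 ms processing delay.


Speed = 0.77 * 3e5 km/s = 231000 km/s
Propagation delay = 17251 / 231000 = 0.0747 s = 74.6797 ms
Processing delay = 0.5 ms
Total one-way latency = 75.1797 ms


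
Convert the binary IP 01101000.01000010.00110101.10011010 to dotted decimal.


01101000 = 104
01000010 = 66
00110101 = 53
10011010 = 154
IP: 104.66.53.154


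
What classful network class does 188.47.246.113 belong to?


First octet: 188
Binary: 10111100
10xxxxxx -> Class B (128-191)
Class B, default mask 255.255.0.0 (/16)


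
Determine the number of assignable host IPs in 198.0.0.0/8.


Host bits = 32 - 8 = 24
Total addresses = 2^24 = 16777216
Usable = total - 2 (network and broadcast)
Usable hosts: 16777214


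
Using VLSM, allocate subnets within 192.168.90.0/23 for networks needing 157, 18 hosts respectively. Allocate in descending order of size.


157 hosts -> /24 (254 usable): 192.168.90.0/24
18 hosts -> /27 (30 usable): 192.168.91.0/27
Allocation: 192.168.90.0/24 (157 hosts, 254 usable); 192.168.91.0/27 (18 hosts, 30 usable)


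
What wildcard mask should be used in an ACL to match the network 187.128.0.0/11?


Subnet mask: 255.224.0.0
Wildcard = 255.255.255.255 - subnet mask
255 - 255 = 0
255 - 224 = 31
255 - 0 = 255
255 - 0 = 255
Wildcard: 0.31.255.255


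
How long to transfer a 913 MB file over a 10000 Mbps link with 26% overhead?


Effective throughput = 10000 * (1 - 26/100) = 7400 Mbps
File size in Mb = 913 * 8 = 7304 Mb
Time = 7304 / 7400
Time = 0.987 seconds


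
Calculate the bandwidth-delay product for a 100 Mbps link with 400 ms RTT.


BDP = bandwidth * RTT
= 100 Mbps * 400 ms
= 100 * 1e6 * 400 / 1000 bits
= 40000000 bits
= 5000000 bytes
= 4882.8125 KB
BDP = 40000000 bits (5000000 bytes)


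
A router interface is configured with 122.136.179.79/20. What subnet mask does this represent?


/20 means 20 network bits, 12 host bits
Binary: 11111111111111111111000000000000
Mask: 255.255.240.0


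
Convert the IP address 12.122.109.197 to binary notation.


12 = 00001100
122 = 01111010
109 = 01101101
197 = 11000101
Binary: 00001100.01111010.01101101.11000101


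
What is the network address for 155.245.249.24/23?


IP:   10011011.11110101.11111001.00011000
Mask: 11111111.11111111.11111110.00000000
AND operation:
Net:  10011011.11110101.11111000.00000000
Network: 155.245.248.0/23


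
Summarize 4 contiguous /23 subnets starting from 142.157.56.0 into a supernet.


Original prefix: /23
Number of subnets: 4 = 2^2
New prefix = 23 - 2 = 21
Supernet: 142.157.56.0/21


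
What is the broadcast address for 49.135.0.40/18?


Network: 49.135.0.0/18
Host bits = 14
Set all host bits to 1:
Broadcast: 49.135.63.255


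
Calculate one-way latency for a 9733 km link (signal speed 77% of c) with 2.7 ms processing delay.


Speed = 0.77 * 3e5 km/s = 231000 km/s
Propagation delay = 9733 / 231000 = 0.0421 s = 42.1342 ms
Processing delay = 2.7 ms
Total one-way latency = 44.8342 ms


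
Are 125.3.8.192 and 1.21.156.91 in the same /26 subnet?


Mask: 255.255.255.192
125.3.8.192 AND mask = 125.3.8.192
1.21.156.91 AND mask = 1.21.156.64
No, different subnets (125.3.8.192 vs 1.21.156.64)


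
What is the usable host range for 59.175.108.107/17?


Network: 59.175.0.0
Broadcast: 59.175.127.255
First usable = network + 1
Last usable = broadcast - 1
Range: 59.175.0.1 to 59.175.127.254


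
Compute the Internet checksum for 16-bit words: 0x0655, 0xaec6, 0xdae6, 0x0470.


Sum all words (with carry folding):
+ 0x0655 = 0x0655
+ 0xaec6 = 0xb51b
+ 0xdae6 = 0x9002
+ 0x0470 = 0x9472
One's complement: ~0x9472
Checksum = 0x6b8d


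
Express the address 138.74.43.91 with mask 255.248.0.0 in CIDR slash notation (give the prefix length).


Binary: 11111111.11111000.00000000.00000000
Count leading 1s
Prefix: /13


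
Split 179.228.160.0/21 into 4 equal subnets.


New prefix = 21 + 2 = 23
Each subnet has 512 addresses
  179.228.160.0/23
  179.228.162.0/23
  179.228.164.0/23
  179.228.166.0/23
Subnets: 179.228.160.0/23, 179.228.162.0/23, 179.228.164.0/23, 179.228.166.0/23


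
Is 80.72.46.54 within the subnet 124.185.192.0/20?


Subnet network: 124.185.192.0
Test IP AND mask: 80.72.32.0
No, 80.72.46.54 is not in 124.185.192.0/20


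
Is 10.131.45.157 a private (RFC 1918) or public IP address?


RFC 1918 private ranges:
  10.0.0.0/8 (10.0.0.0 - 10.255.255.255)
  172.16.0.0/12 (172.16.0.0 - 172.31.255.255)
  192.168.0.0/16 (192.168.0.0 - 192.168.255.255)
Private (in 10.0.0.0/8)


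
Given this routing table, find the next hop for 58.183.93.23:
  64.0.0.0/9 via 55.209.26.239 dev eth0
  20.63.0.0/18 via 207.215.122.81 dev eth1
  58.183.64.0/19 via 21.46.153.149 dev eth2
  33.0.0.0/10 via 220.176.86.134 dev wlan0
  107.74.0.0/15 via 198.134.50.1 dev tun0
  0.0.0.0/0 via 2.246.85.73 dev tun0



Longest prefix match for 58.183.93.23:
  /9 64.0.0.0: no
  /18 20.63.0.0: no
  /19 58.183.64.0: MATCH
  /10 33.0.0.0: no
  /15 107.74.0.0: no
  /0 0.0.0.0: MATCH
Selected: next-hop 21.46.153.149 via eth2 (matched /19)


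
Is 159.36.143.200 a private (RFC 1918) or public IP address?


RFC 1918 private ranges:
  10.0.0.0/8 (10.0.0.0 - 10.255.255.255)
  172.16.0.0/12 (172.16.0.0 - 172.31.255.255)
  192.168.0.0/16 (192.168.0.0 - 192.168.255.255)
Public (not in any RFC 1918 range)


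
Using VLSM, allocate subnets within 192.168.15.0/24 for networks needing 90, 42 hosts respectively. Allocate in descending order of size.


90 hosts -> /25 (126 usable): 192.168.15.0/25
42 hosts -> /26 (62 usable): 192.168.15.128/26
Allocation: 192.168.15.0/25 (90 hosts, 126 usable); 192.168.15.128/26 (42 hosts, 62 usable)


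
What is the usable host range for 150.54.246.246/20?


Network: 150.54.240.0
Broadcast: 150.54.255.255
First usable = network + 1
Last usable = broadcast - 1
Range: 150.54.240.1 to 150.54.255.254


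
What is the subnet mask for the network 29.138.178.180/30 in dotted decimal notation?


/30 means 30 network bits, 2 host bits
Binary: 11111111111111111111111111111100
Mask: 255.255.255.252


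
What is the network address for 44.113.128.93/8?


IP:   00101100.01110001.10000000.01011101
Mask: 11111111.00000000.00000000.00000000
AND operation:
Net:  00101100.00000000.00000000.00000000
Network: 44.0.0.0/8


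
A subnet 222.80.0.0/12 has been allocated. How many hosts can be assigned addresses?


Host bits = 32 - 12 = 20
Total addresses = 2^20 = 1048576
Usable = total - 2 (network and broadcast)
Usable hosts: 1048574


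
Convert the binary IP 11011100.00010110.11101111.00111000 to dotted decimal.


11011100 = 220
00010110 = 22
11101111 = 239
00111000 = 56
IP: 220.22.239.56


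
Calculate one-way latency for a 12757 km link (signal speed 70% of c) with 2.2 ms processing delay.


Speed = 0.7 * 3e5 km/s = 210000 km/s
Propagation delay = 12757 / 210000 = 0.0607 s = 60.7476 ms
Processing delay = 2.2 ms
Total one-way latency = 62.9476 ms


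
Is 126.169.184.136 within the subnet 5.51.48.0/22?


Subnet network: 5.51.48.0
Test IP AND mask: 126.169.184.0
No, 126.169.184.136 is not in 5.51.48.0/22


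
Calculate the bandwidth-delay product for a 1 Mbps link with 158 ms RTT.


BDP = bandwidth * RTT
= 1 Mbps * 158 ms
= 1 * 1e6 * 158 / 1000 bits
= 158000 bits
= 19750 bytes
= 19.2871 KB
BDP = 158000 bits (19750 bytes)


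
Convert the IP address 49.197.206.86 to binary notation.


49 = 00110001
197 = 11000101
206 = 11001110
86 = 01010110
Binary: 00110001.11000101.11001110.01010110


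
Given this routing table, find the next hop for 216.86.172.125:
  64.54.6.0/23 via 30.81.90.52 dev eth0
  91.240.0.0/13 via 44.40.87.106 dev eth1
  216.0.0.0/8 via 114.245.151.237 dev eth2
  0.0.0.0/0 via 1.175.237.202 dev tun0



Longest prefix match for 216.86.172.125:
  /23 64.54.6.0: no
  /13 91.240.0.0: no
  /8 216.0.0.0: MATCH
  /0 0.0.0.0: MATCH
Selected: next-hop 114.245.151.237 via eth2 (matched /8)


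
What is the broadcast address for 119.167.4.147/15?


Network: 119.166.0.0/15
Host bits = 17
Set all host bits to 1:
Broadcast: 119.167.255.255


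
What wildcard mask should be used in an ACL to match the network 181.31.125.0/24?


Subnet mask: 255.255.255.0
Wildcard = 255.255.255.255 - subnet mask
255 - 255 = 0
255 - 255 = 0
255 - 255 = 0
255 - 0 = 255
Wildcard: 0.0.0.255


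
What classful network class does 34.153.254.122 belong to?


First octet: 34
Binary: 00100010
0xxxxxxx -> Class A (1-126)
Class A, default mask 255.0.0.0 (/8)


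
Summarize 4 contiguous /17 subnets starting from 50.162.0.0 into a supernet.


Original prefix: /17
Number of subnets: 4 = 2^2
New prefix = 17 - 2 = 15
Supernet: 50.162.0.0/15


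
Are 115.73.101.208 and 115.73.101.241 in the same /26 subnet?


Mask: 255.255.255.192
115.73.101.208 AND mask = 115.73.101.192
115.73.101.241 AND mask = 115.73.101.192
Yes, same subnet (115.73.101.192)


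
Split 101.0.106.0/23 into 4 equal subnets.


New prefix = 23 + 2 = 25
Each subnet has 128 addresses
  101.0.106.0/25
  101.0.106.128/25
  101.0.107.0/25
  101.0.107.128/25
Subnets: 101.0.106.0/25, 101.0.106.128/25, 101.0.107.0/25, 101.0.107.128/25


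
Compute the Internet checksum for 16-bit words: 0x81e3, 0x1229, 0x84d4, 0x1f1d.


Sum all words (with carry folding):
+ 0x81e3 = 0x81e3
+ 0x1229 = 0x940c
+ 0x84d4 = 0x18e1
+ 0x1f1d = 0x37fe
One's complement: ~0x37fe
Checksum = 0xc801


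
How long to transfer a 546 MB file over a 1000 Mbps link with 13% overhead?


Effective throughput = 1000 * (1 - 13/100) = 870 Mbps
File size in Mb = 546 * 8 = 4368 Mb
Time = 4368 / 870
Time = 5.0207 seconds


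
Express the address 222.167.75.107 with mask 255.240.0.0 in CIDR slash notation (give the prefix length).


Binary: 11111111.11110000.00000000.00000000
Count leading 1s
Prefix: /12


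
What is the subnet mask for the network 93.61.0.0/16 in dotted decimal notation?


/16 means 16 network bits, 16 host bits
Binary: 11111111111111110000000000000000
Mask: 255.255.0.0


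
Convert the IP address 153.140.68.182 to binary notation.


153 = 10011001
140 = 10001100
68 = 01000100
182 = 10110110
Binary: 10011001.10001100.01000100.10110110


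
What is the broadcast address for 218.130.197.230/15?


Network: 218.130.0.0/15
Host bits = 17
Set all host bits to 1:
Broadcast: 218.131.255.255


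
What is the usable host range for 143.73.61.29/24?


Network: 143.73.61.0
Broadcast: 143.73.61.255
First usable = network + 1
Last usable = broadcast - 1
Range: 143.73.61.1 to 143.73.61.254


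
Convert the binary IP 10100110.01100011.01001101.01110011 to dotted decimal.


10100110 = 166
01100011 = 99
01001101 = 77
01110011 = 115
IP: 166.99.77.115


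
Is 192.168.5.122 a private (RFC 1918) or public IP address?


RFC 1918 private ranges:
  10.0.0.0/8 (10.0.0.0 - 10.255.255.255)
  172.16.0.0/12 (172.16.0.0 - 172.31.255.255)
  192.168.0.0/16 (192.168.0.0 - 192.168.255.255)
Private (in 192.168.0.0/16)


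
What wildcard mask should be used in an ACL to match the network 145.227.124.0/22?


Subnet mask: 255.255.252.0
Wildcard = 255.255.255.255 - subnet mask
255 - 255 = 0
255 - 255 = 0
255 - 252 = 3
255 - 0 = 255
Wildcard: 0.0.3.255


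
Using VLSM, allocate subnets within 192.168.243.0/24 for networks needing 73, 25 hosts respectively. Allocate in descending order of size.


73 hosts -> /25 (126 usable): 192.168.243.0/25
25 hosts -> /27 (30 usable): 192.168.243.128/27
Allocation: 192.168.243.0/25 (73 hosts, 126 usable); 192.168.243.128/27 (25 hosts, 30 usable)


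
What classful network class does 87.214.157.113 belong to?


First octet: 87
Binary: 01010111
0xxxxxxx -> Class A (1-126)
Class A, default mask 255.0.0.0 (/8)


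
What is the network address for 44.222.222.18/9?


IP:   00101100.11011110.11011110.00010010
Mask: 11111111.10000000.00000000.00000000
AND operation:
Net:  00101100.10000000.00000000.00000000
Network: 44.128.0.0/9


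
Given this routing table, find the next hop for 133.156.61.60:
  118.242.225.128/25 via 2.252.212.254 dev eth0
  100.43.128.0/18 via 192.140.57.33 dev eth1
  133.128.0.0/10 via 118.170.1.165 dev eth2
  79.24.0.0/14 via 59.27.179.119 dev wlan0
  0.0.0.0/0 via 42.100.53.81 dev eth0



Longest prefix match for 133.156.61.60:
  /25 118.242.225.128: no
  /18 100.43.128.0: no
  /10 133.128.0.0: MATCH
  /14 79.24.0.0: no
  /0 0.0.0.0: MATCH
Selected: next-hop 118.170.1.165 via eth2 (matched /10)


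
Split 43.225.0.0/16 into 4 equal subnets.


New prefix = 16 + 2 = 18
Each subnet has 16384 addresses
  43.225.0.0/18
  43.225.64.0/18
  43.225.128.0/18
  43.225.192.0/18
Subnets: 43.225.0.0/18, 43.225.64.0/18, 43.225.128.0/18, 43.225.192.0/18


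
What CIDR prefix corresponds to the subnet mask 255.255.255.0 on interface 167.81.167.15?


Binary: 11111111.11111111.11111111.00000000
Count leading 1s
Prefix: /24


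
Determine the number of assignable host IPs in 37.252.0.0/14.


Host bits = 32 - 14 = 18
Total addresses = 2^18 = 262144
Usable = total - 2 (network and broadcast)
Usable hosts: 262142


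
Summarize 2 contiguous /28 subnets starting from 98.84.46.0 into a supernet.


Original prefix: /28
Number of subnets: 2 = 2^1
New prefix = 28 - 1 = 27
Supernet: 98.84.46.0/27


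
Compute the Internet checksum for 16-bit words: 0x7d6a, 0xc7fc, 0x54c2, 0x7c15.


Sum all words (with carry folding):
+ 0x7d6a = 0x7d6a
+ 0xc7fc = 0x4567
+ 0x54c2 = 0x9a29
+ 0x7c15 = 0x163f
One's complement: ~0x163f
Checksum = 0xe9c0


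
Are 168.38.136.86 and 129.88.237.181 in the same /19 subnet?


Mask: 255.255.224.0
168.38.136.86 AND mask = 168.38.128.0
129.88.237.181 AND mask = 129.88.224.0
No, different subnets (168.38.128.0 vs 129.88.224.0)


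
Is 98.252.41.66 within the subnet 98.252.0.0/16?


Subnet network: 98.252.0.0
Test IP AND mask: 98.252.0.0
Yes, 98.252.41.66 is in 98.252.0.0/16


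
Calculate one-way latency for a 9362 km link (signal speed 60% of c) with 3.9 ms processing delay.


Speed = 0.6 * 3e5 km/s = 180000 km/s
Propagation delay = 9362 / 180000 = 0.052 s = 52.0111 ms
Processing delay = 3.9 ms
Total one-way latency = 55.9111 ms


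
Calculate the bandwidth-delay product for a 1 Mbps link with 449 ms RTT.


BDP = bandwidth * RTT
= 1 Mbps * 449 ms
= 1 * 1e6 * 449 / 1000 bits
= 449000 bits
= 56125 bytes
= 54.8096 KB
BDP = 449000 bits (56125 bytes)


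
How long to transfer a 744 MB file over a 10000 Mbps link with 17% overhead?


Effective throughput = 10000 * (1 - 17/100) = 8300 Mbps
File size in Mb = 744 * 8 = 5952 Mb
Time = 5952 / 8300
Time = 0.7171 seconds


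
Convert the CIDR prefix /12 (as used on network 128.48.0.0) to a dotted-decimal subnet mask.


/12 means 12 network bits, 20 host bits
Binary: 11111111111100000000000000000000
Mask: 255.240.0.0


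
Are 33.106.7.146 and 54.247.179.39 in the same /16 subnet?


Mask: 255.255.0.0
33.106.7.146 AND mask = 33.106.0.0
54.247.179.39 AND mask = 54.247.0.0
No, different subnets (33.106.0.0 vs 54.247.0.0)


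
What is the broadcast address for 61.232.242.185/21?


Network: 61.232.240.0/21
Host bits = 11
Set all host bits to 1:
Broadcast: 61.232.247.255


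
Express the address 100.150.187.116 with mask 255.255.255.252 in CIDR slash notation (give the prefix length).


Binary: 11111111.11111111.11111111.11111100
Count leading 1s
Prefix: /30


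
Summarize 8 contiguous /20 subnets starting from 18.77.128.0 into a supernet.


Original prefix: /20
Number of subnets: 8 = 2^3
New prefix = 20 - 3 = 17
Supernet: 18.77.128.0/17


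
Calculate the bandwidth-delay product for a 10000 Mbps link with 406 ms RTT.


BDP = bandwidth * RTT
= 10000 Mbps * 406 ms
= 10000 * 1e6 * 406 / 1000 bits
= 4060000000 bits
= 507500000 bytes
= 495605.4688 KB
BDP = 4060000000 bits (507500000 bytes)


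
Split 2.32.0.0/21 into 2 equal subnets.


New prefix = 21 + 1 = 22
Each subnet has 1024 addresses
  2.32.0.0/22
  2.32.4.0/22
Subnets: 2.32.0.0/22, 2.32.4.0/22


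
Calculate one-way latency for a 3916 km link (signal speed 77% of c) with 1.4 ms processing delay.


Speed = 0.77 * 3e5 km/s = 231000 km/s
Propagation delay = 3916 / 231000 = 0.017 s = 16.9524 ms
Processing delay = 1.4 ms
Total one-way latency = 18.3524 ms


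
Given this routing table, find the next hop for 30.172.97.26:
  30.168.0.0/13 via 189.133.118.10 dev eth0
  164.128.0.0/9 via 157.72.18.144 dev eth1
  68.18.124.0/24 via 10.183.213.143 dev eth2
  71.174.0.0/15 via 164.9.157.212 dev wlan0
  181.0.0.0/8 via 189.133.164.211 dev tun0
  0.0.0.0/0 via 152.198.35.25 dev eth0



Longest prefix match for 30.172.97.26:
  /13 30.168.0.0: MATCH
  /9 164.128.0.0: no
  /24 68.18.124.0: no
  /15 71.174.0.0: no
  /8 181.0.0.0: no
  /0 0.0.0.0: MATCH
Selected: next-hop 189.133.118.10 via eth0 (matched /13)


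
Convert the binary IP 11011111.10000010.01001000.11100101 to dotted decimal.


11011111 = 223
10000010 = 130
01001000 = 72
11100101 = 229
IP: 223.130.72.229


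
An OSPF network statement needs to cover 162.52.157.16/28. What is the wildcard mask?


Subnet mask: 255.255.255.240
Wildcard = 255.255.255.255 - subnet mask
255 - 255 = 0
255 - 255 = 0
255 - 255 = 0
255 - 240 = 15
Wildcard: 0.0.0.15


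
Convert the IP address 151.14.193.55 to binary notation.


151 = 10010111
14 = 00001110
193 = 11000001
55 = 00110111
Binary: 10010111.00001110.11000001.00110111


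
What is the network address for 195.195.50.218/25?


IP:   11000011.11000011.00110010.11011010
Mask: 11111111.11111111.11111111.10000000
AND operation:
Net:  11000011.11000011.00110010.10000000
Network: 195.195.50.128/25


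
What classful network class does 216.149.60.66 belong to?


First octet: 216
Binary: 11011000
110xxxxx -> Class C (192-223)
Class C, default mask 255.255.255.0 (/24)


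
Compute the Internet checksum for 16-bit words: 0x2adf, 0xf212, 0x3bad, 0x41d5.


Sum all words (with carry folding):
+ 0x2adf = 0x2adf
+ 0xf212 = 0x1cf2
+ 0x3bad = 0x589f
+ 0x41d5 = 0x9a74
One's complement: ~0x9a74
Checksum = 0x658b


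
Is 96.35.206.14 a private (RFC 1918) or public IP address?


RFC 1918 private ranges:
  10.0.0.0/8 (10.0.0.0 - 10.255.255.255)
  172.16.0.0/12 (172.16.0.0 - 172.31.255.255)
  192.168.0.0/16 (192.168.0.0 - 192.168.255.255)
Public (not in any RFC 1918 range)


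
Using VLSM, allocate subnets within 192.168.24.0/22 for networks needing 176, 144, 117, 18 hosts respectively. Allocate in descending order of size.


176 hosts -> /24 (254 usable): 192.168.24.0/24
144 hosts -> /24 (254 usable): 192.168.25.0/24
117 hosts -> /25 (126 usable): 192.168.26.0/25
18 hosts -> /27 (30 usable): 192.168.26.128/27
Allocation: 192.168.24.0/24 (176 hosts, 254 usable); 192.168.25.0/24 (144 hosts, 254 usable); 192.168.26.0/25 (117 hosts, 126 usable); 192.168.26.128/27 (18 hosts, 30 usable)


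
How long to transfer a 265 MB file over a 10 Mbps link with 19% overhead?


Effective throughput = 10 * (1 - 19/100) = 8.1 Mbps
File size in Mb = 265 * 8 = 2120 Mb
Time = 2120 / 8.1
Time = 261.7284 seconds


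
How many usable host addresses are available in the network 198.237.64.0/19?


Host bits = 32 - 19 = 13
Total addresses = 2^13 = 8192
Usable = total - 2 (network and broadcast)
Usable hosts: 8190


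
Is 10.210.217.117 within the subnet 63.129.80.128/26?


Subnet network: 63.129.80.128
Test IP AND mask: 10.210.217.64
No, 10.210.217.117 is not in 63.129.80.128/26


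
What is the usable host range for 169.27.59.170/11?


Network: 169.0.0.0
Broadcast: 169.31.255.255
First usable = network + 1
Last usable = broadcast - 1
Range: 169.0.0.1 to 169.31.255.254


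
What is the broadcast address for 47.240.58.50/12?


Network: 47.240.0.0/12
Host bits = 20
Set all host bits to 1:
Broadcast: 47.255.255.255


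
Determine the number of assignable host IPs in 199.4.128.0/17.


Host bits = 32 - 17 = 15
Total addresses = 2^15 = 32768
Usable = total - 2 (network and broadcast)
Usable hosts: 32766


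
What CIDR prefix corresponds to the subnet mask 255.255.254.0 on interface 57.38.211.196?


Binary: 11111111.11111111.11111110.00000000
Count leading 1s
Prefix: /23


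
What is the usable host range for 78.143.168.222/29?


Network: 78.143.168.216
Broadcast: 78.143.168.223
First usable = network + 1
Last usable = broadcast - 1
Range: 78.143.168.217 to 78.143.168.222


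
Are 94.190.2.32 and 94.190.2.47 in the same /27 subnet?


Mask: 255.255.255.224
94.190.2.32 AND mask = 94.190.2.32
94.190.2.47 AND mask = 94.190.2.32
Yes, same subnet (94.190.2.32)


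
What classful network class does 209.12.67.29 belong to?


First octet: 209
Binary: 11010001
110xxxxx -> Class C (192-223)
Class C, default mask 255.255.255.0 (/24)


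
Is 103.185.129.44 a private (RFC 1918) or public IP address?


RFC 1918 private ranges:
  10.0.0.0/8 (10.0.0.0 - 10.255.255.255)
  172.16.0.0/12 (172.16.0.0 - 172.31.255.255)
  192.168.0.0/16 (192.168.0.0 - 192.168.255.255)
Public (not in any RFC 1918 range)


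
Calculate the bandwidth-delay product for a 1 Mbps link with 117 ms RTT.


BDP = bandwidth * RTT
= 1 Mbps * 117 ms
= 1 * 1e6 * 117 / 1000 bits
= 117000 bits
= 14625 bytes
= 14.2822 KB
BDP = 117000 bits (14625 bytes)


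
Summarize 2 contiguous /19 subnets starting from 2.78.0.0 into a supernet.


Original prefix: /19
Number of subnets: 2 = 2^1
New prefix = 19 - 1 = 18
Supernet: 2.78.0.0/18


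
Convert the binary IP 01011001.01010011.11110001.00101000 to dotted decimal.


01011001 = 89
01010011 = 83
11110001 = 241
00101000 = 40
IP: 89.83.241.40


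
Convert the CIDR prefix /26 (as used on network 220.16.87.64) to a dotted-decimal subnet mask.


/26 means 26 network bits, 6 host bits
Binary: 11111111111111111111111111000000
Mask: 255.255.255.192


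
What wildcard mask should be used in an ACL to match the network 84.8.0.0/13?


Subnet mask: 255.248.0.0
Wildcard = 255.255.255.255 - subnet mask
255 - 255 = 0
255 - 248 = 7
255 - 0 = 255
255 - 0 = 255
Wildcard: 0.7.255.255
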